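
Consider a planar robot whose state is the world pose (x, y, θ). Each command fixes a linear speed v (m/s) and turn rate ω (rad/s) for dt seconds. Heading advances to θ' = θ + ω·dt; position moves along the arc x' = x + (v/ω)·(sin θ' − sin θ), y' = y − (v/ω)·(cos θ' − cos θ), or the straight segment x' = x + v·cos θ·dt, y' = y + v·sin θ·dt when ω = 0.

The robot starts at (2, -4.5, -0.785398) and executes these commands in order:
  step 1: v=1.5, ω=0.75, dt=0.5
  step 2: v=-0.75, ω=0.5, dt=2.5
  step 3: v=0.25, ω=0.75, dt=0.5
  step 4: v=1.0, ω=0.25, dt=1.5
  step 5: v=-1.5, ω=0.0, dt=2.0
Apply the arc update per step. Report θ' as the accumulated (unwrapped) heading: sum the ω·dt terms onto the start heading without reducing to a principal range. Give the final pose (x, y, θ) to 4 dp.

(1.2723, -6.7166, 1.5896)

step 1: θ'=-0.4104 (R=2.0000) → pose (2.6163, -4.9197, -0.4104)
step 2: θ'=0.8396 (R=-1.5000) → pose (0.9012, -5.2935, 0.8396)
step 3: θ'=1.2146 (R=0.3333) → pose (0.9655, -5.1872, 1.2146)
step 4: θ'=1.5896 (R=4.0000) → pose (1.2159, -3.7171, 1.5896)
step 5: θ'=1.5896 (straight) → pose (1.2723, -6.7166, 1.5896)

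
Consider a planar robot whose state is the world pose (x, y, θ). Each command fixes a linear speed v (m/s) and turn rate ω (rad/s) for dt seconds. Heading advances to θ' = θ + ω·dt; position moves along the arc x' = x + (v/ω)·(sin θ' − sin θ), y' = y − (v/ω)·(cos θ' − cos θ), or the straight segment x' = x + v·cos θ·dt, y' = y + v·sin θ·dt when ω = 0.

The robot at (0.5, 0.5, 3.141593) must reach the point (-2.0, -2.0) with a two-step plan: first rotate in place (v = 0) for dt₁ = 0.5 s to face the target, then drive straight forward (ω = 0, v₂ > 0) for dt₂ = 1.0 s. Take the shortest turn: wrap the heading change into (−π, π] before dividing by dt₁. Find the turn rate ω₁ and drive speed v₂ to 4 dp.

ω₁ = 1.5708, v₂ = 3.5355

heading to target = atan2(-2−0.5, -2−0.5) = -2.3562
Δθ = wrap(-2.3562 − 3.1416) = 0.7854; ω₁ = Δθ/dt₁ = 1.5708
distance = √((-2−0.5)² + (-2−0.5)²) = 3.5355; v₂ = distance/dt₂ = 3.5355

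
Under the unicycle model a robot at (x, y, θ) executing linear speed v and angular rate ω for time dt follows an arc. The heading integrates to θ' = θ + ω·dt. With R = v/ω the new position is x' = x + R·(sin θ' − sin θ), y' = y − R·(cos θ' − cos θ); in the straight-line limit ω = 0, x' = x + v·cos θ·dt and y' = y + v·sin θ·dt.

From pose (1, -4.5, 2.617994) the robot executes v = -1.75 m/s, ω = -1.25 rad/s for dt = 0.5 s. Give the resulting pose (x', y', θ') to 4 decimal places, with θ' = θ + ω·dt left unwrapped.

θ' = 2.6180 + -1.25·0.5 = 1.9930
R = v/ω = -1.75/-1.25 = 1.4000
x' = 1 + 1.4000·(sin 1.9930 − sin 2.6180) = 1.5771
y' = -4.5 − 1.4000·(cos 1.9930 − cos 2.6180) = -5.1388

(1.5771, -5.1388, 1.9930)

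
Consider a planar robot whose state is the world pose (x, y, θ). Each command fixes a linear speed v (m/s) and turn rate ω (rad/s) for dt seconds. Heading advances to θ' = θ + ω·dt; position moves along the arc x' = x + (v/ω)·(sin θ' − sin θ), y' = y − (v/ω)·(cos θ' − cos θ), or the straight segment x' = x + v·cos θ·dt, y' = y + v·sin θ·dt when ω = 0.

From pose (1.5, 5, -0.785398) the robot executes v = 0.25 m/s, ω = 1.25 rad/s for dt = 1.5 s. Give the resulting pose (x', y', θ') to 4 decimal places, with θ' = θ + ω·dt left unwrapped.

(1.8187, 5.0489, 1.0896)

θ' = -0.7854 + 1.25·1.5 = 1.0896
R = v/ω = 0.25/1.25 = 0.2000
x' = 1.5 + 0.2000·(sin 1.0896 − sin -0.7854) = 1.8187
y' = 5 − 0.2000·(cos 1.0896 − cos -0.7854) = 5.0489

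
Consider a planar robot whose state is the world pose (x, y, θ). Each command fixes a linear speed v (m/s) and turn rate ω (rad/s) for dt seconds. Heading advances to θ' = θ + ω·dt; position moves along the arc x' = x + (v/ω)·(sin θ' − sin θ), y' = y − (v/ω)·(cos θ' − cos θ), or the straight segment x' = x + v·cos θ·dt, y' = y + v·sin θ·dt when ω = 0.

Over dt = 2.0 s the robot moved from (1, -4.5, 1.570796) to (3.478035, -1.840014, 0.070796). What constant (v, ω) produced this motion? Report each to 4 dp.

v = 2.0000, ω = -0.7500

Δθ = 0.070796 − 1.570796 = -1.500000
ω = Δθ/dt = -1.500000/2.0 = -0.7500
R = −Δy/(cos θ' − cos θ) = -2.6667
v = R·ω = -2.6667·-0.7500 = 2.0000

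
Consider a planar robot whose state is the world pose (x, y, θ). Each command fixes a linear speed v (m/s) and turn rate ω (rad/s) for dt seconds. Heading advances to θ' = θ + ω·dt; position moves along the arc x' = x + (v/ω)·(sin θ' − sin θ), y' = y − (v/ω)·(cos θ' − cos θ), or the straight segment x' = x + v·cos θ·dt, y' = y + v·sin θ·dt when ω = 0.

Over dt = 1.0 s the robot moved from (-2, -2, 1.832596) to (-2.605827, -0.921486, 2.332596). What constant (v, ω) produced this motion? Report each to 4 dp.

v = 1.2500, ω = 0.5000

Δθ = 2.332596 − 1.832596 = 0.500000
ω = Δθ/dt = 0.500000/1.0 = 0.5000
R = −Δy/(cos θ' − cos θ) = 2.5000
v = R·ω = 2.5000·0.5000 = 1.2500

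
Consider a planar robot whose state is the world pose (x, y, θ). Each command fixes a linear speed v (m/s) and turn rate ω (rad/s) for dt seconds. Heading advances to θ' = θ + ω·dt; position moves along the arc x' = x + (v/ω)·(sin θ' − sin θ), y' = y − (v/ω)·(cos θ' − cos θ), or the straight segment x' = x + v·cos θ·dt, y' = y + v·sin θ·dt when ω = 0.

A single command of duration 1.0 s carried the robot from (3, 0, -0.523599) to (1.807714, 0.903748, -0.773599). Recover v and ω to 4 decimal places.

v = -1.5000, ω = -0.2500

Δθ = -0.773599 − -0.523599 = -0.250000
ω = Δθ/dt = -0.250000/1.0 = -0.2500
R = Δx/(sin θ' − sin θ) = 6.0000
v = R·ω = 6.0000·-0.2500 = -1.5000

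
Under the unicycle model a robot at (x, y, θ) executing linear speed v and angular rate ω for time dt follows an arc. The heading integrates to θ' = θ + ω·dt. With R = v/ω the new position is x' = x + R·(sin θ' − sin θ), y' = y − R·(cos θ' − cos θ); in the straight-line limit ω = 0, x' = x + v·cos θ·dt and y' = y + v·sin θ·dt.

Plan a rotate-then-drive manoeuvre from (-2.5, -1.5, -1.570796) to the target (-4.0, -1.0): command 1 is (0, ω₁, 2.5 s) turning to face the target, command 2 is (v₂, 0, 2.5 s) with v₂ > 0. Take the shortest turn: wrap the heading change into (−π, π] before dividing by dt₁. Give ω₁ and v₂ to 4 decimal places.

heading to target = atan2(-1−-1.5, -4−-2.5) = 2.8198
Δθ = wrap(2.8198 − -1.5708) = -1.8925; ω₁ = Δθ/dt₁ = -0.7570
distance = √((-4−-2.5)² + (-1−-1.5)²) = 1.5811; v₂ = distance/dt₂ = 0.6325

ω₁ = -0.7570, v₂ = 0.6325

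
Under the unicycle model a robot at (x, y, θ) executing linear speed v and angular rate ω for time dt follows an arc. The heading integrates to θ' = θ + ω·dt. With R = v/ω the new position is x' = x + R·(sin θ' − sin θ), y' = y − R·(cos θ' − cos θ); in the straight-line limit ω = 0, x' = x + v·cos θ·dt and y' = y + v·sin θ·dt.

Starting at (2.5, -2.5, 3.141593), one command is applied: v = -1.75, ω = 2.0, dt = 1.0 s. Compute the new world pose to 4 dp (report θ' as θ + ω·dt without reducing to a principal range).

θ' = 3.1416 + 2.0·1.0 = 5.1416
R = v/ω = -1.75/2.0 = -0.8750
x' = 2.5 + -0.8750·(sin 5.1416 − sin 3.1416) = 3.2956
y' = -2.5 − -0.8750·(cos 5.1416 − cos 3.1416) = -1.2609

(3.2956, -1.2609, 5.1416)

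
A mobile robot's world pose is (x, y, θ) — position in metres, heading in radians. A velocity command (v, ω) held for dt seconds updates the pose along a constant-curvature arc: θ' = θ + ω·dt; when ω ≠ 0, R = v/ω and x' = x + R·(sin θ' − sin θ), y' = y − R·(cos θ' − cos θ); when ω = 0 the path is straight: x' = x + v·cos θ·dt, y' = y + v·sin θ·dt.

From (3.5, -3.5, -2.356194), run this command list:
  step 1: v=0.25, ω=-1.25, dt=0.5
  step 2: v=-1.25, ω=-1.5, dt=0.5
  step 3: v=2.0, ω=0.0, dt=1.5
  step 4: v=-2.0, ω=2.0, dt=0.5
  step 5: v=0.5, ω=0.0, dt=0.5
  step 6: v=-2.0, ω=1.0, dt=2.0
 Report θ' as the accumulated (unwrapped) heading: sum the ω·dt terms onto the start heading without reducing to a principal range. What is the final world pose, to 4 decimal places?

(2.7568, 1.1192, -0.7312)

step 1: θ'=-2.9812 (R=-0.2000) → pose (3.3905, -3.5560, -2.9812)
step 2: θ'=-3.7312 (R=0.8333) → pose (3.9870, -3.6860, -3.7312)
step 3: θ'=-3.7312 (straight) → pose (1.4935, -2.0179, -3.7312)
step 4: θ'=-2.7312 (R=-1.0000) → pose (2.4485, -2.1037, -2.7312)
step 5: θ'=-2.7312 (straight) → pose (2.2192, -2.2035, -2.7312)
step 6: θ'=-0.7312 (R=-2.0000) → pose (2.7568, 1.1192, -0.7312)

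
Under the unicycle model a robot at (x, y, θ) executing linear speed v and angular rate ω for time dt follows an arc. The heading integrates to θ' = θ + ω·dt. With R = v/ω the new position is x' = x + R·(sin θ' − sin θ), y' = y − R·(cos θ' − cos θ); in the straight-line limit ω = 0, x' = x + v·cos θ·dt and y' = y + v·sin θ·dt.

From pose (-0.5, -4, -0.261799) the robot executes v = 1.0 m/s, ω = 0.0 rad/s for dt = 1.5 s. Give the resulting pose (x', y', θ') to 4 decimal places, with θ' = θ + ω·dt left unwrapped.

θ' = -0.2618 + 0.0·1.5 = -0.2618
ω = 0 → straight: x' = -0.5 + 1.0·cos(-0.2618)·1.5 = 0.9489
y' = -4 + 1.0·sin(-0.2618)·1.5 = -4.3882

(0.9489, -4.3882, -0.2618)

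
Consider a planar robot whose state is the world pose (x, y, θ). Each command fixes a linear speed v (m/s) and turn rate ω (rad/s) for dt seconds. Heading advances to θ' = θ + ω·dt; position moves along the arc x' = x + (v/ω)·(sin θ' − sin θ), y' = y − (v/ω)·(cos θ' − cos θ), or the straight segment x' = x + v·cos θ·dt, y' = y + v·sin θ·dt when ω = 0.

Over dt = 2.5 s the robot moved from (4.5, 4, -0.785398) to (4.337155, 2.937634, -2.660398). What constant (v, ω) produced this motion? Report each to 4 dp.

v = 0.5000, ω = -0.7500

Δθ = -2.660398 − -0.785398 = -1.875000
ω = Δθ/dt = -1.875000/2.5 = -0.7500
R = −Δy/(cos θ' − cos θ) = -0.6667
v = R·ω = -0.6667·-0.7500 = 0.5000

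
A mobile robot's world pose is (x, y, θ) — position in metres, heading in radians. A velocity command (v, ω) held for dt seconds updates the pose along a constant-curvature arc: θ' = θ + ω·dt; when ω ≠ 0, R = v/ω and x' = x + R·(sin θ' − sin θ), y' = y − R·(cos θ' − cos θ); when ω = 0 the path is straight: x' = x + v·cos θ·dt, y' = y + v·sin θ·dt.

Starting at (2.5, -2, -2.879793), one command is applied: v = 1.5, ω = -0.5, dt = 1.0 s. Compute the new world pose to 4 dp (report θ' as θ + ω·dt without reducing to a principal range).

θ' = -2.8798 + -0.5·1.0 = -3.3798
R = v/ω = 1.5/-0.5 = -3.0000
x' = 2.5 + -3.0000·(sin -3.3798 − sin -2.8798) = 1.0157
y' = -2 − -3.0000·(cos -3.3798 − cos -2.8798) = -2.0175

(1.0157, -2.0175, -3.3798)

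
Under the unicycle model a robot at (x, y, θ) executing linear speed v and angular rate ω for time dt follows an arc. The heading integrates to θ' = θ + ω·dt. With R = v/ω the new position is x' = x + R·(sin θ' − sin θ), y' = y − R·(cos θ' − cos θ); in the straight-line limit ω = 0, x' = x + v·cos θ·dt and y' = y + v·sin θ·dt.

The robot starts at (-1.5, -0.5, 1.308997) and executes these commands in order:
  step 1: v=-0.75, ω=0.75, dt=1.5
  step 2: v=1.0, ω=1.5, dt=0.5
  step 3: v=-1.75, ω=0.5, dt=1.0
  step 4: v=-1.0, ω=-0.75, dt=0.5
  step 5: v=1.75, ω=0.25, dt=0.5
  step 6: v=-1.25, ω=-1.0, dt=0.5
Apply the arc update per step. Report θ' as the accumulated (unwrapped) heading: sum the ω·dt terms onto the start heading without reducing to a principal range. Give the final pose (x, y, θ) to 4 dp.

step 1: θ'=2.4340 (R=-1.0000) → pose (-1.1841, -1.5187, 2.4340)
step 2: θ'=3.1840 (R=0.6667) → pose (-1.6457, -1.3593, 3.1840)
step 3: θ'=3.6840 (R=-3.5000) → pose (0.0126, -0.8601, 3.6840)
step 4: θ'=3.3090 (R=1.3333) → pose (0.4787, -0.6874, 3.3090)
step 5: θ'=3.4340 (R=7.0000) → pose (-0.3727, -0.8866, 3.4340)
step 6: θ'=2.9340 (R=1.2500) → pose (0.2453, -0.8604, 2.9340)

(0.2453, -0.8604, 2.9340)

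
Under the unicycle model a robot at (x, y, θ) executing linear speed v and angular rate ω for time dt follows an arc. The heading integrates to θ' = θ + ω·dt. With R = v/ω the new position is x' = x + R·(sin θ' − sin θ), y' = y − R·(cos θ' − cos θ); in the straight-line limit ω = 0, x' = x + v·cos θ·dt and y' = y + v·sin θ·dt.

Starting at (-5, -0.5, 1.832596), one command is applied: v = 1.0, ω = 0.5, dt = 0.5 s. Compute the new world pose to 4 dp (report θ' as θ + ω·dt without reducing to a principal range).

θ' = 1.8326 + 0.5·0.5 = 2.0826
R = v/ω = 1.0/0.5 = 2.0000
x' = -5 + 2.0000·(sin 2.0826 − sin 1.8326) = -5.1881
y' = -0.5 − 2.0000·(cos 2.0826 − cos 1.8326) = -0.0381

(-5.1881, -0.0381, 2.0826)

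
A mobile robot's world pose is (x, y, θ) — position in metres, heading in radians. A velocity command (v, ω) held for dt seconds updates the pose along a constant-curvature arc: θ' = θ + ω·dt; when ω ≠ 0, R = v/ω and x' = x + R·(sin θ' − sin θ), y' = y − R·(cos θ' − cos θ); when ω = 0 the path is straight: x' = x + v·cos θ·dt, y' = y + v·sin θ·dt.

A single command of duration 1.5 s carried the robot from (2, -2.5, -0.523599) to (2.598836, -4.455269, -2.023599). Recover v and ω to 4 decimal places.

Δθ = -2.023599 − -0.523599 = -1.500000
ω = Δθ/dt = -1.500000/1.5 = -1.0000
R = −Δy/(cos θ' − cos θ) = -1.5000
v = R·ω = -1.5000·-1.0000 = 1.5000

v = 1.5000, ω = -1.0000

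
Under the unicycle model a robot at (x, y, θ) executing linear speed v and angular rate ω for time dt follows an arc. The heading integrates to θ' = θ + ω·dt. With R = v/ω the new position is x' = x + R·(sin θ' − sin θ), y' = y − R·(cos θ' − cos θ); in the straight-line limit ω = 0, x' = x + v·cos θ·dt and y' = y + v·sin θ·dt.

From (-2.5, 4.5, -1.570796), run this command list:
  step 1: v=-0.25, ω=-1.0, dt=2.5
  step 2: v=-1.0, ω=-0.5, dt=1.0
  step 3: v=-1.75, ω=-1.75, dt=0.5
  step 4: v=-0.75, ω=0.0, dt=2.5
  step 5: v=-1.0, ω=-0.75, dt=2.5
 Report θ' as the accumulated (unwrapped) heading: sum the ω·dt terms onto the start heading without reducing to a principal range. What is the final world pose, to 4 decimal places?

step 1: θ'=-4.0708 (R=0.2500) → pose (-2.0497, 4.6496, -4.0708)
step 2: θ'=-4.5708 (R=2.0000) → pose (-1.6720, 3.7349, -4.5708)
step 3: θ'=-5.4458 (R=1.0000) → pose (-1.9191, 2.9244, -5.4458)
step 4: θ'=-5.4458 (straight) → pose (-3.1742, 1.5315, -5.4458)
step 5: θ'=-7.3208 (R=1.3333) → pose (-5.3130, 1.7463, -7.3208)

(-5.3130, 1.7463, -7.3208)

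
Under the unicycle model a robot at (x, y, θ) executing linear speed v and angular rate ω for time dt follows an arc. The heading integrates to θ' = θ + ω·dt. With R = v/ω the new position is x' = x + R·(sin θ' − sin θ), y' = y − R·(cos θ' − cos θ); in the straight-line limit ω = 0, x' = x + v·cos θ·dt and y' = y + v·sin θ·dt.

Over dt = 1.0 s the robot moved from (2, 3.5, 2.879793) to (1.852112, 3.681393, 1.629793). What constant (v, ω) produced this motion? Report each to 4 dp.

v = 0.2500, ω = -1.2500

Δθ = 1.629793 − 2.879793 = -1.250000
ω = Δθ/dt = -1.250000/1.0 = -1.2500
R = −Δy/(cos θ' − cos θ) = -0.2000
v = R·ω = -0.2000·-1.2500 = 0.2500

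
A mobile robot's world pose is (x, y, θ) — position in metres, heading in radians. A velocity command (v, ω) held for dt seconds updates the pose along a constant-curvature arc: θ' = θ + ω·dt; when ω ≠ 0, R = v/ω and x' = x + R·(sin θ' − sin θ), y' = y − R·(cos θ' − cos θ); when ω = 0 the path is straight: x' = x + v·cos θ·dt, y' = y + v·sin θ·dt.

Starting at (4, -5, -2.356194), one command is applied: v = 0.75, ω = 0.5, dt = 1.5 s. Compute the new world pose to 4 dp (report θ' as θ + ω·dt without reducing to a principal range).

θ' = -2.3562 + 0.5·1.5 = -1.6062
R = v/ω = 0.75/0.5 = 1.5000
x' = 4 + 1.5000·(sin -1.6062 − sin -2.3562) = 3.5616
y' = -5 − 1.5000·(cos -1.6062 − cos -2.3562) = -6.0076

(3.5616, -6.0076, -1.6062)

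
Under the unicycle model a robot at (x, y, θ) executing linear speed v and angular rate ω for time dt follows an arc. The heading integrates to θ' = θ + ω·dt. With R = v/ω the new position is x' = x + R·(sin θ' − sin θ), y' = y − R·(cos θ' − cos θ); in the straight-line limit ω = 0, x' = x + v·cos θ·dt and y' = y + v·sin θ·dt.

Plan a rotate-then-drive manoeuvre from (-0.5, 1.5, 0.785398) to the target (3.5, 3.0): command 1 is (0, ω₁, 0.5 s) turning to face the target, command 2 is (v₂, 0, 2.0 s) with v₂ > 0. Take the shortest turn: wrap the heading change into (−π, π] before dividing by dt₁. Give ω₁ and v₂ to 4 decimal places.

ω₁ = -0.8533, v₂ = 2.1360

heading to target = atan2(3−1.5, 3.5−-0.5) = 0.3588
Δθ = wrap(0.3588 − 0.7854) = -0.4266; ω₁ = Δθ/dt₁ = -0.8533
distance = √((3.5−-0.5)² + (3−1.5)²) = 4.2720; v₂ = distance/dt₂ = 2.1360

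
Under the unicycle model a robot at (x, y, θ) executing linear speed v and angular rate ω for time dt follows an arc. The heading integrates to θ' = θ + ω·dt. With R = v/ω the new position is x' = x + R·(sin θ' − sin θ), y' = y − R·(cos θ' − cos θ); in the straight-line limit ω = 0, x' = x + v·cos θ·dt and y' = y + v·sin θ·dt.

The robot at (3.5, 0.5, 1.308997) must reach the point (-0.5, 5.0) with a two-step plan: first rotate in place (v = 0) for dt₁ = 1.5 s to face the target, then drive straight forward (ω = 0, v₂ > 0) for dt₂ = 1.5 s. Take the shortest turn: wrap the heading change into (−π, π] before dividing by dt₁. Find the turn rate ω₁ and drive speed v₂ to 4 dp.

ω₁ = 0.6590, v₂ = 4.0139

heading to target = atan2(5−0.5, -0.5−3.5) = 2.2974
Δθ = wrap(2.2974 − 1.3090) = 0.9884; ω₁ = Δθ/dt₁ = 0.6590
distance = √((-0.5−3.5)² + (5−0.5)²) = 6.0208; v₂ = distance/dt₂ = 4.0139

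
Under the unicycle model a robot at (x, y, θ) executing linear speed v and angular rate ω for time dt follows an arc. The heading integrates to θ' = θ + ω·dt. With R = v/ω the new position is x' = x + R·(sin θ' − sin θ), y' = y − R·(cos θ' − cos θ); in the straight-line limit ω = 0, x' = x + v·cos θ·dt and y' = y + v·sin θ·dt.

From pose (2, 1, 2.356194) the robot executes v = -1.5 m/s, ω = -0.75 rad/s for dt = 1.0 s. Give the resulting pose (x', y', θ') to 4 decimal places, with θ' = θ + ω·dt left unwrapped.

(2.5845, -0.3434, 1.6062)

θ' = 2.3562 + -0.75·1.0 = 1.6062
R = v/ω = -1.5/-0.75 = 2.0000
x' = 2 + 2.0000·(sin 1.6062 − sin 2.3562) = 2.5845
y' = 1 − 2.0000·(cos 1.6062 − cos 2.3562) = -0.3434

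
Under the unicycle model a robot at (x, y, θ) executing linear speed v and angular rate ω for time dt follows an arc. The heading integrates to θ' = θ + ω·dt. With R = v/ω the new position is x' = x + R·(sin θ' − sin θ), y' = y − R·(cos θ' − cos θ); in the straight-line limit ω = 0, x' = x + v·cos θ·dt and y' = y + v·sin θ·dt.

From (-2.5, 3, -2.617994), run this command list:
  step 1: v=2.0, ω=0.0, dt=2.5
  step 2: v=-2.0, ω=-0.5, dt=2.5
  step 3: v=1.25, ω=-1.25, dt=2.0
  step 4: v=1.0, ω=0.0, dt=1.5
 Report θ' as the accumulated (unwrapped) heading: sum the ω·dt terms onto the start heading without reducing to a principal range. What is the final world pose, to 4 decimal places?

(0.0701, 1.6431, -6.3680)

step 1: θ'=-2.6180 (straight) → pose (-6.8301, 0.5000, -2.6180)
step 2: θ'=-3.8680 (R=4.0000) → pose (-2.1734, 0.0262, -3.8680)
step 3: θ'=-6.3680 (R=-1.0000) → pose (-1.4245, 1.7702, -6.3680)
step 4: θ'=-6.3680 (straight) → pose (0.0701, 1.6431, -6.3680)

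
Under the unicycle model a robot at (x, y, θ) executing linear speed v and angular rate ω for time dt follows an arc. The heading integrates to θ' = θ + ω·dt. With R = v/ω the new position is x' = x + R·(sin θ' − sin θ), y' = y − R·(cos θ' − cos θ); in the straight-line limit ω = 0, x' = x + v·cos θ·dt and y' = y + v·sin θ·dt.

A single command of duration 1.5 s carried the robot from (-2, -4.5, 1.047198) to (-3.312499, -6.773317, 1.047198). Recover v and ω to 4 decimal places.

Δθ = 1.047198 − 1.047198 = 0.000000
ω = Δθ/dt = 0.000000/1.5 = 0.0000
ω = 0 → v = (Δx·cos θ + Δy·sin θ)/dt = -1.7500

v = -1.7500, ω = 0.0000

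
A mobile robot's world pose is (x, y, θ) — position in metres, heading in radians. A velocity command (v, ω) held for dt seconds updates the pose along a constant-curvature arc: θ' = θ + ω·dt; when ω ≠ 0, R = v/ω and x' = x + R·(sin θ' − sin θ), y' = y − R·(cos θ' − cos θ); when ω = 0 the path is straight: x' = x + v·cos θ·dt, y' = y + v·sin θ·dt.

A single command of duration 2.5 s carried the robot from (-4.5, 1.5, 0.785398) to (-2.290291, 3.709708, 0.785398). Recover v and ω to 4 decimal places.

Δθ = 0.785398 − 0.785398 = 0.000000
ω = Δθ/dt = 0.000000/2.5 = 0.0000
ω = 0 → v = (Δx·cos θ + Δy·sin θ)/dt = 1.2500

v = 1.2500, ω = 0.0000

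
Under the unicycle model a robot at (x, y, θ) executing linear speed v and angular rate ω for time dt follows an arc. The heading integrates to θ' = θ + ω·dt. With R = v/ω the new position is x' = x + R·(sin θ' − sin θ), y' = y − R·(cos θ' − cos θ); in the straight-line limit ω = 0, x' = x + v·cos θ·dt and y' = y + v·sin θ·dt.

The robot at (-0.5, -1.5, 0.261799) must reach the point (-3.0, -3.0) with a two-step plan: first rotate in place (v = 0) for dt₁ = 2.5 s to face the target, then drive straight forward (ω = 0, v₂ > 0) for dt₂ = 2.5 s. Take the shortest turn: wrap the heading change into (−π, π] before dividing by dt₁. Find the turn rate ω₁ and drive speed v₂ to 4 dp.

heading to target = atan2(-3−-1.5, -3−-0.5) = -2.6012
Δθ = wrap(-2.6012 − 0.2618) = -2.8630; ω₁ = Δθ/dt₁ = -1.1452
distance = √((-3−-0.5)² + (-3−-1.5)²) = 2.9155; v₂ = distance/dt₂ = 1.1662

ω₁ = -1.1452, v₂ = 1.1662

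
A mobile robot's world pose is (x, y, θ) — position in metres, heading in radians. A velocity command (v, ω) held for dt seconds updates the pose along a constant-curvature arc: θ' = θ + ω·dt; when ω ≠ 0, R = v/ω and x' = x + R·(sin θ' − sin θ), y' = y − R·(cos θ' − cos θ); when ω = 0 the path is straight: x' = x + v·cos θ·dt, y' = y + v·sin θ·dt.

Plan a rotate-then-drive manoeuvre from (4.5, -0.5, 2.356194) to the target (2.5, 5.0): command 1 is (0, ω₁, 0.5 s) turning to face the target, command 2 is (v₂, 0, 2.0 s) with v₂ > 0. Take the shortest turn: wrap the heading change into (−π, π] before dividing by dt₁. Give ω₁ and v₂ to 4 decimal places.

ω₁ = -0.8733, v₂ = 2.9262

heading to target = atan2(5−-0.5, 2.5−4.5) = 1.9196
Δθ = wrap(1.9196 − 2.3562) = -0.4366; ω₁ = Δθ/dt₁ = -0.8733
distance = √((2.5−4.5)² + (5−-0.5)²) = 5.8523; v₂ = distance/dt₂ = 2.9262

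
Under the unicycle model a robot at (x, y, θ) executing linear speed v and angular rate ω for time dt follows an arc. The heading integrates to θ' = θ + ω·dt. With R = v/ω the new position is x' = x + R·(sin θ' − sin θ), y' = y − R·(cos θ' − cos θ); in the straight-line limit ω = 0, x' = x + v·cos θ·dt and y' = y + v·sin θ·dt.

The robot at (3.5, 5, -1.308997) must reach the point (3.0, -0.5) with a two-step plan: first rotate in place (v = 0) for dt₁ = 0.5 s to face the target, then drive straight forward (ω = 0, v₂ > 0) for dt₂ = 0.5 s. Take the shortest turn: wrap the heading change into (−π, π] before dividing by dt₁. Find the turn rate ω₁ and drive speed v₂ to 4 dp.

ω₁ = -0.7049, v₂ = 11.0454

heading to target = atan2(-0.5−5, 3−3.5) = -1.6615
Δθ = wrap(-1.6615 − -1.3090) = -0.3525; ω₁ = Δθ/dt₁ = -0.7049
distance = √((3−3.5)² + (-0.5−5)²) = 5.5227; v₂ = distance/dt₂ = 11.0454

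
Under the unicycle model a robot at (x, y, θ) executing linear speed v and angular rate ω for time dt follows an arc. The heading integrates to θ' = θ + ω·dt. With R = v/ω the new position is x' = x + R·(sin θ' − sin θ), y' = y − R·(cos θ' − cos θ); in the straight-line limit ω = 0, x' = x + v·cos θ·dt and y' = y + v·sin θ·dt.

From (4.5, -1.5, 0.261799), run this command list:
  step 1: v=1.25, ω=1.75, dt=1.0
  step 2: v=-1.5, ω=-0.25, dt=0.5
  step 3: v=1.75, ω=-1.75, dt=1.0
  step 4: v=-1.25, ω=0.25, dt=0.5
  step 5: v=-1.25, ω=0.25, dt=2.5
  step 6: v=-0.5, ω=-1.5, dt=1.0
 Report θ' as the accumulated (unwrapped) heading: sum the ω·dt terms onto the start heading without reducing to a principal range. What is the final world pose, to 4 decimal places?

(2.4086, -1.7560, -0.6132)

step 1: θ'=2.0118 (R=0.7143) → pose (4.9611, -0.5052, 2.0118)
step 2: θ'=1.8868 (R=6.0000) → pose (5.2380, -1.2016, 1.8868)
step 3: θ'=0.1368 (R=-1.0000) → pose (6.0522, 0.0998, 0.1368)
step 4: θ'=0.2618 (R=-5.0000) → pose (5.4399, -0.0239, 0.2618)
step 5: θ'=0.8868 (R=-5.0000) → pose (2.8588, -1.6940, 0.8868)
step 6: θ'=-0.6132 (R=0.3333) → pose (2.4086, -1.7560, -0.6132)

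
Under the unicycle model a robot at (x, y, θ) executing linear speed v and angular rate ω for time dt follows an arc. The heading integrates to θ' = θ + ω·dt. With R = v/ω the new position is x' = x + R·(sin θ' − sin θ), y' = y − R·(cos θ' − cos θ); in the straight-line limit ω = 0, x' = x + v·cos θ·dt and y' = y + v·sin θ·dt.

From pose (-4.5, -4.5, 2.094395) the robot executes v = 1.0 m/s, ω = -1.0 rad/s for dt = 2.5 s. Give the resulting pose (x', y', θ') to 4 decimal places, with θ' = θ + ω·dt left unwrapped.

θ' = 2.0944 + -1.0·2.5 = -0.4056
R = v/ω = 1.0/-1.0 = -1.0000
x' = -4.5 + -1.0000·(sin -0.4056 − sin 2.0944) = -3.2394
y' = -4.5 − -1.0000·(cos -0.4056 − cos 2.0944) = -3.0811

(-3.2394, -3.0811, -0.4056)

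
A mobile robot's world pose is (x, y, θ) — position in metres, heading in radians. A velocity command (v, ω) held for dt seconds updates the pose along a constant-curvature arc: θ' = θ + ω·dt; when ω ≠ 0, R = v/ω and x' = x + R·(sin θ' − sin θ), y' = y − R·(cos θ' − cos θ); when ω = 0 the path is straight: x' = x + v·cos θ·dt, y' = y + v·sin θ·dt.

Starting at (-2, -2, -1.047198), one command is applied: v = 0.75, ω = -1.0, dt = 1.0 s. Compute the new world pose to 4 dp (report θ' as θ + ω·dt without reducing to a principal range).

(-1.9830, -2.7189, -2.0472)

θ' = -1.0472 + -1.0·1.0 = -2.0472
R = v/ω = 0.75/-1.0 = -0.7500
x' = -2 + -0.7500·(sin -2.0472 − sin -1.0472) = -1.9830
y' = -2 − -0.7500·(cos -2.0472 − cos -1.0472) = -2.7189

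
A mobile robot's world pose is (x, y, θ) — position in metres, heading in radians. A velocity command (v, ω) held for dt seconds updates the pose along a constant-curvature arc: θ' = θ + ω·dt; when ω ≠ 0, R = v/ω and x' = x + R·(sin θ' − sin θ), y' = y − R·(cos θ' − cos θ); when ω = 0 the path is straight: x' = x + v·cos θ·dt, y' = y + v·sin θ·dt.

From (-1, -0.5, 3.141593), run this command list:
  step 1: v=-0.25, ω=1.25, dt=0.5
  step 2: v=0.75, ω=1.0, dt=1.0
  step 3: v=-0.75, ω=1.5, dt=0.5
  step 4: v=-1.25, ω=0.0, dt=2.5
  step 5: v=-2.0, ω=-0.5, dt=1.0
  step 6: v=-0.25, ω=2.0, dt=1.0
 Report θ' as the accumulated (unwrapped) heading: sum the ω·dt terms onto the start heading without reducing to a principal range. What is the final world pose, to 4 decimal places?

step 1: θ'=3.7666 (R=-0.2000) → pose (-0.8830, -0.4622, 3.7666)
step 2: θ'=4.7666 (R=0.7500) → pose (-1.1931, -1.1110, 4.7666)
step 3: θ'=5.5166 (R=-0.5000) → pose (-1.3455, -0.7780, 5.5166)
step 4: θ'=5.5166 (straight) → pose (-3.5964, 1.3898, 5.5166)
step 5: θ'=5.0166 (R=4.0000) → pose (-4.6380, 3.0727, 5.0166)
step 6: θ'=7.0166 (R=-0.1250) → pose (-4.8409, 3.1282, 7.0166)

(-4.8409, 3.1282, 7.0166)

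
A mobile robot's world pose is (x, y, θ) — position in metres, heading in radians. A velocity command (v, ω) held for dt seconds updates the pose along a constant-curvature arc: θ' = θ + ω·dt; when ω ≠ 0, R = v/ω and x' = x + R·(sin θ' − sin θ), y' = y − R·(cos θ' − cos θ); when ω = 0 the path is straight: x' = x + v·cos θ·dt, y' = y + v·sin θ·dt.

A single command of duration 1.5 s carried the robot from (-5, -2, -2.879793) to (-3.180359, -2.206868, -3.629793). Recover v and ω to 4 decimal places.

v = -1.2500, ω = -0.5000

Δθ = -3.629793 − -2.879793 = -0.750000
ω = Δθ/dt = -0.750000/1.5 = -0.5000
R = Δx/(sin θ' − sin θ) = 2.5000
v = R·ω = 2.5000·-0.5000 = -1.2500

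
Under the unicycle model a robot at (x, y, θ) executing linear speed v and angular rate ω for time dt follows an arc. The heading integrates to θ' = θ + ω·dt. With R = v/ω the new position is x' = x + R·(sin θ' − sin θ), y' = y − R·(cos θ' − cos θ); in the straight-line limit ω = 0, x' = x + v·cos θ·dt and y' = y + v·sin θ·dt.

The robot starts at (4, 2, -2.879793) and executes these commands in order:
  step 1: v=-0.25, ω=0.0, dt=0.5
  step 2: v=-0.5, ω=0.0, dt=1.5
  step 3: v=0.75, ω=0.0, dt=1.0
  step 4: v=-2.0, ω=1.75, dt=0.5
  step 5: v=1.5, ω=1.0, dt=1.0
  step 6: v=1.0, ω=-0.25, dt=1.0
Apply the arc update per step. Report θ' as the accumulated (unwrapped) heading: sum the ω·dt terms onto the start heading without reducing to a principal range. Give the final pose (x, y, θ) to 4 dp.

(5.3825, 0.3186, -1.2548)

step 1: θ'=-2.8798 (straight) → pose (4.1207, 2.0324, -2.8798)
step 2: θ'=-2.8798 (straight) → pose (4.8452, 2.2265, -2.8798)
step 3: θ'=-2.8798 (straight) → pose (4.1207, 2.0324, -2.8798)
step 4: θ'=-2.0048 (R=-1.1429) → pose (4.8619, 2.6557, -2.0048)
step 5: θ'=-1.0048 (R=1.5000) → pose (4.9567, 1.2206, -1.0048)
step 6: θ'=-1.2548 (R=-4.0000) → pose (5.3825, 0.3186, -1.2548)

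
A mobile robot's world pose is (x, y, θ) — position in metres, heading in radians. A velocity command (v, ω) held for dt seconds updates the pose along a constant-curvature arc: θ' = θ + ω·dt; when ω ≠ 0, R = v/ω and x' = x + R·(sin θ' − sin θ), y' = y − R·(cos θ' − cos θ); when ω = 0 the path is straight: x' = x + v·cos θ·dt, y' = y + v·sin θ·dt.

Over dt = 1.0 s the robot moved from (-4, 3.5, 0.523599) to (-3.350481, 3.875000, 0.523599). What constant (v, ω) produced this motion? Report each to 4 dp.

Δθ = 0.523599 − 0.523599 = 0.000000
ω = Δθ/dt = 0.000000/1.0 = 0.0000
ω = 0 → v = (Δx·cos θ + Δy·sin θ)/dt = 0.7500

v = 0.7500, ω = 0.0000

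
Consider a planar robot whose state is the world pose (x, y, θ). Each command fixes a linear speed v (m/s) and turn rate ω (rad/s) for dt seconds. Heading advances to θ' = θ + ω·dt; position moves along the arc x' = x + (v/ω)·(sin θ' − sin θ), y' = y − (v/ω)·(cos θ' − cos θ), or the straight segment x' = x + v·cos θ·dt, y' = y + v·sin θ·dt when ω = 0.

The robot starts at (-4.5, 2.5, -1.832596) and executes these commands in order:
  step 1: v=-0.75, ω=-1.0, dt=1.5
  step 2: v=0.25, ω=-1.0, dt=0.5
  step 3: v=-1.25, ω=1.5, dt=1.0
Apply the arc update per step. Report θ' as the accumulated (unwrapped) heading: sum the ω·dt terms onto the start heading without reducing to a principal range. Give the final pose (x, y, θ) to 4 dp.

step 1: θ'=-3.3326 (R=0.7500) → pose (-3.6332, 3.0422, -3.3326)
step 2: θ'=-3.8326 (R=-0.2500) → pose (-3.7450, 3.0950, -3.8326)
step 3: θ'=-2.3326 (R=-0.8333) → pose (-2.6110, 3.1620, -2.3326)

(-2.6110, 3.1620, -2.3326)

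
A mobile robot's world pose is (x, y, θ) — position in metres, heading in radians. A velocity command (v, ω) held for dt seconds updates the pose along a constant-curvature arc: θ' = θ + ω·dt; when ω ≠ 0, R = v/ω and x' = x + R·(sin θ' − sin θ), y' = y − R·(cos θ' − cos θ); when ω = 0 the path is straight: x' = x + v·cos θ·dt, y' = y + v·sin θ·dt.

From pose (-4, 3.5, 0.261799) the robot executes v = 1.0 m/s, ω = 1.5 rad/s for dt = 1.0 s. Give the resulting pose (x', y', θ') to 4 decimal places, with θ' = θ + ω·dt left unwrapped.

(-3.5180, 4.2705, 1.7618)

θ' = 0.2618 + 1.5·1.0 = 1.7618
R = v/ω = 1.0/1.5 = 0.6667
x' = -4 + 0.6667·(sin 1.7618 − sin 0.2618) = -3.5180
y' = 3.5 − 0.6667·(cos 1.7618 − cos 0.2618) = 4.2705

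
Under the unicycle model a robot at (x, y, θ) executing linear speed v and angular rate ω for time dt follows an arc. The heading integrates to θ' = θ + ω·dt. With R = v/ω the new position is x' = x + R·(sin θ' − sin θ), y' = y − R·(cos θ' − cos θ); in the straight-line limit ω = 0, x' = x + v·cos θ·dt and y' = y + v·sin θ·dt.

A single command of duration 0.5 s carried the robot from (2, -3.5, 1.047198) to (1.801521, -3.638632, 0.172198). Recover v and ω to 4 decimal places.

v = -0.5000, ω = -1.7500

Δθ = 0.172198 − 1.047198 = -0.875000
ω = Δθ/dt = -0.875000/0.5 = -1.7500
R = Δx/(sin θ' − sin θ) = 0.2857
v = R·ω = 0.2857·-1.7500 = -0.5000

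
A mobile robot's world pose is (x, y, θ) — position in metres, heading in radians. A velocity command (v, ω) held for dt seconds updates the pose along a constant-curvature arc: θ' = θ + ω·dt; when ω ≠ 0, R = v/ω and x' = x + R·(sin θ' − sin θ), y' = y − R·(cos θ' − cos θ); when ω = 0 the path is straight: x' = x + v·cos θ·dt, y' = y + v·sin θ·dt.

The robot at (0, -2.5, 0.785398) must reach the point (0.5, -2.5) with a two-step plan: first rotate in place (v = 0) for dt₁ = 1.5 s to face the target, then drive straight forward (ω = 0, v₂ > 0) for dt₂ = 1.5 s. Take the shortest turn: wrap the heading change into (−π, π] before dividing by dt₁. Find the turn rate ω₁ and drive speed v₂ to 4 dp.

heading to target = atan2(-2.5−-2.5, 0.5−0) = 0.0000
Δθ = wrap(0.0000 − 0.7854) = -0.7854; ω₁ = Δθ/dt₁ = -0.5236
distance = √((0.5−0)² + (-2.5−-2.5)²) = 0.5000; v₂ = distance/dt₂ = 0.3333

ω₁ = -0.5236, v₂ = 0.3333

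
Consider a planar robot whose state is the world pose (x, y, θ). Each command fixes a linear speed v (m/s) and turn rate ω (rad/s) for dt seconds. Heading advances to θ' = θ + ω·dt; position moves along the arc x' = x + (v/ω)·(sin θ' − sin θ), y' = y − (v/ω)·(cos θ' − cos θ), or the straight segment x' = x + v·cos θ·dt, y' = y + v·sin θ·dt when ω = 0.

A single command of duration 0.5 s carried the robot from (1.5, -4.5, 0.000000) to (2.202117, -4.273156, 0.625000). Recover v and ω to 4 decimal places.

v = 1.5000, ω = 1.2500

Δθ = 0.625000 − 0.000000 = 0.625000
ω = Δθ/dt = 0.625000/0.5 = 1.2500
R = Δx/(sin θ' − sin θ) = 1.2000
v = R·ω = 1.2000·1.2500 = 1.5000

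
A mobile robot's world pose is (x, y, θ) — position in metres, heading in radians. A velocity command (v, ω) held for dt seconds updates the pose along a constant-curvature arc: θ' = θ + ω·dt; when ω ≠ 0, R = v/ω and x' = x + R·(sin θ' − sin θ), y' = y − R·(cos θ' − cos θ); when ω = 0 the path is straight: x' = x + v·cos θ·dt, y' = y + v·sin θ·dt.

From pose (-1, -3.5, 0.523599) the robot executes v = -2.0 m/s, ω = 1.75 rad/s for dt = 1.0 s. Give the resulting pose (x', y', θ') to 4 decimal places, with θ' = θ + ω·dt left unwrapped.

θ' = 0.5236 + 1.75·1.0 = 2.2736
R = v/ω = -2.0/1.75 = -1.1429
x' = -1 + -1.1429·(sin 2.2736 − sin 0.5236) = -1.3006
y' = -3.5 − -1.1429·(cos 2.2736 − cos 0.5236) = -5.2284

(-1.3006, -5.2284, 2.2736)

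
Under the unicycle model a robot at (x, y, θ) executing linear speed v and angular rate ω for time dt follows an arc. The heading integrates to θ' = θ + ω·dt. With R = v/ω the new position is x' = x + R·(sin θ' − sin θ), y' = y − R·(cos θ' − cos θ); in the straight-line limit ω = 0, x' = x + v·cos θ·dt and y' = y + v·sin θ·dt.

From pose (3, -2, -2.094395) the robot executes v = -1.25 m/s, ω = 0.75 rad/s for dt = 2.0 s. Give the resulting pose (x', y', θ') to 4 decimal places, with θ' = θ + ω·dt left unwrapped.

(2.4900, 0.2141, -0.5944)

θ' = -2.0944 + 0.75·2.0 = -0.5944
R = v/ω = -1.25/0.75 = -1.6667
x' = 3 + -1.6667·(sin -0.5944 − sin -2.0944) = 2.4900
y' = -2 − -1.6667·(cos -0.5944 − cos -2.0944) = 0.2141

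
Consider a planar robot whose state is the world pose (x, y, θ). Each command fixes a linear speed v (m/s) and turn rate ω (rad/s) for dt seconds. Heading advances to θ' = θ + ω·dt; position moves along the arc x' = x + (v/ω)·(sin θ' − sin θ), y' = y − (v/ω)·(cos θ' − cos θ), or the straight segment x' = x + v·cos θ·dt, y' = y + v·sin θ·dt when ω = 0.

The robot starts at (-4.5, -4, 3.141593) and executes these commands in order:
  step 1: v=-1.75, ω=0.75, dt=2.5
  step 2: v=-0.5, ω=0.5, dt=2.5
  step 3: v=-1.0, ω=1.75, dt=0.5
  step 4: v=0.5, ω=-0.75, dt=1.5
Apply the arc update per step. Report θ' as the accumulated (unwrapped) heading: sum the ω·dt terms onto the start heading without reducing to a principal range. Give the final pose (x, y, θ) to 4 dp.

step 1: θ'=5.0166 (R=-2.3333) → pose (-2.2738, -0.9678, 5.0166)
step 2: θ'=6.2666 (R=-1.0000) → pose (-3.2113, -0.2674, 6.2666)
step 3: θ'=7.1416 (R=-0.5714) → pose (-3.6532, -0.4653, 7.1416)
step 4: θ'=6.0166 (R=-0.6667) → pose (-2.9731, -0.2579, 6.0166)

(-2.9731, -0.2579, 6.0166)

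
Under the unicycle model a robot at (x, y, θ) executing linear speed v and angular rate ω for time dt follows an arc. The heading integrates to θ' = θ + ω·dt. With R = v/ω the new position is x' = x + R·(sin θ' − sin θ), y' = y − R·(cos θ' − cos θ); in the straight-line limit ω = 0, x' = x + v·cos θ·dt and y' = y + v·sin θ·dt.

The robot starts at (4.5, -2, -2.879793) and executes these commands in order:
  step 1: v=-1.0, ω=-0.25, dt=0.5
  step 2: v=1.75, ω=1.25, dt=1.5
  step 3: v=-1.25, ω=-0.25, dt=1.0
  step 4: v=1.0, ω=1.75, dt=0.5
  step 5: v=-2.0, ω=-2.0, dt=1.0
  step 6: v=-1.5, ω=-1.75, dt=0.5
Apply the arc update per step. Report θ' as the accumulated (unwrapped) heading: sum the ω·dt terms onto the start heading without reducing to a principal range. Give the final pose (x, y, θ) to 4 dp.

(4.4128, -1.2692, -3.3798)

step 1: θ'=-3.0048 (R=4.0000) → pose (4.9898, -1.9011, -3.0048)
step 2: θ'=-1.1298 (R=1.4000) → pose (3.9147, -3.8856, -1.1298)
step 3: θ'=-1.3798 (R=5.0000) → pose (3.5272, -2.7006, -1.3798)
step 4: θ'=-0.5048 (R=0.5714) → pose (3.8119, -3.0922, -0.5048)
step 5: θ'=-2.5048 (R=1.0000) → pose (3.7009, -1.4130, -2.5048)
step 6: θ'=-3.3798 (R=0.8571) → pose (4.4128, -1.2692, -3.3798)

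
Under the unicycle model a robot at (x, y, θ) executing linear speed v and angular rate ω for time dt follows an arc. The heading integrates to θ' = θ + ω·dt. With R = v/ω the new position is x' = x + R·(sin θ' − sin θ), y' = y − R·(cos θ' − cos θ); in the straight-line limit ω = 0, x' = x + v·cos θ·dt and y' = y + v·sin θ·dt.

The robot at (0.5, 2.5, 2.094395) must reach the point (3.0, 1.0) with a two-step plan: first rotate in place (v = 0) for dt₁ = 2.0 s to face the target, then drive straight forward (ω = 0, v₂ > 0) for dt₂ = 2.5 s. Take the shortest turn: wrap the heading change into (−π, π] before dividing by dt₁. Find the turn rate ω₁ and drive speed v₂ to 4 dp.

ω₁ = -1.3174, v₂ = 1.1662

heading to target = atan2(1−2.5, 3−0.5) = -0.5404
Δθ = wrap(-0.5404 − 2.0944) = -2.6348; ω₁ = Δθ/dt₁ = -1.3174
distance = √((3−0.5)² + (1−2.5)²) = 2.9155; v₂ = distance/dt₂ = 1.1662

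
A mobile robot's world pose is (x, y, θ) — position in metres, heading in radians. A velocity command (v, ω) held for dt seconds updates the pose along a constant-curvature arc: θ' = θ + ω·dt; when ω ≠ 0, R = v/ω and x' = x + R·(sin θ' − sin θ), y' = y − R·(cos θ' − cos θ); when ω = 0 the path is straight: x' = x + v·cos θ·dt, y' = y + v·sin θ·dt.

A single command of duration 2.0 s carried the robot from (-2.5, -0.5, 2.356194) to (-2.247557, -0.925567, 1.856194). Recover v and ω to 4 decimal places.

Δθ = 1.856194 − 2.356194 = -0.500000
ω = Δθ/dt = -0.500000/2.0 = -0.2500
R = −Δy/(cos θ' − cos θ) = 1.0000
v = R·ω = 1.0000·-0.2500 = -0.2500

v = -0.2500, ω = -0.2500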